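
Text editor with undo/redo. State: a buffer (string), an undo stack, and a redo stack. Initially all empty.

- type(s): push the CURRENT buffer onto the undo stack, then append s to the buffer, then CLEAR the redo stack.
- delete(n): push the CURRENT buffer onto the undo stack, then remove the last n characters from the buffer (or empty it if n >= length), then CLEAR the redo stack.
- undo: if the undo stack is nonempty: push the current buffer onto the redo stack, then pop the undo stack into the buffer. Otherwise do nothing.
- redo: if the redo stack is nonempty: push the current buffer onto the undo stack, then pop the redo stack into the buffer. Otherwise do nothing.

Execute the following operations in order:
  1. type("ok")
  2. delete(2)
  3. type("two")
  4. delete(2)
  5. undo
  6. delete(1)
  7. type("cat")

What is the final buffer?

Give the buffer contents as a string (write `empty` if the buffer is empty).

After op 1 (type): buf='ok' undo_depth=1 redo_depth=0
After op 2 (delete): buf='(empty)' undo_depth=2 redo_depth=0
After op 3 (type): buf='two' undo_depth=3 redo_depth=0
After op 4 (delete): buf='t' undo_depth=4 redo_depth=0
After op 5 (undo): buf='two' undo_depth=3 redo_depth=1
After op 6 (delete): buf='tw' undo_depth=4 redo_depth=0
After op 7 (type): buf='twcat' undo_depth=5 redo_depth=0

Answer: twcat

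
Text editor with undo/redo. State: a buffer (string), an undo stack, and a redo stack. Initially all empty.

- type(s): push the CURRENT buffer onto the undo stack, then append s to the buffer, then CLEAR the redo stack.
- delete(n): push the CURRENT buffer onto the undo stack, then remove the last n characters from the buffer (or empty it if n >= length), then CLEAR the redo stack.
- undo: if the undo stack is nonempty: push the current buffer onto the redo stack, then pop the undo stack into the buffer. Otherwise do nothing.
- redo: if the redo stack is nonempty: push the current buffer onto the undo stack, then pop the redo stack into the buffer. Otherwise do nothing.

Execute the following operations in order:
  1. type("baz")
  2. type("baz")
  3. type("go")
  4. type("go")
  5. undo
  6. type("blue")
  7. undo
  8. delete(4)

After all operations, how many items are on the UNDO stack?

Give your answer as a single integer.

After op 1 (type): buf='baz' undo_depth=1 redo_depth=0
After op 2 (type): buf='bazbaz' undo_depth=2 redo_depth=0
After op 3 (type): buf='bazbazgo' undo_depth=3 redo_depth=0
After op 4 (type): buf='bazbazgogo' undo_depth=4 redo_depth=0
After op 5 (undo): buf='bazbazgo' undo_depth=3 redo_depth=1
After op 6 (type): buf='bazbazgoblue' undo_depth=4 redo_depth=0
After op 7 (undo): buf='bazbazgo' undo_depth=3 redo_depth=1
After op 8 (delete): buf='bazb' undo_depth=4 redo_depth=0

Answer: 4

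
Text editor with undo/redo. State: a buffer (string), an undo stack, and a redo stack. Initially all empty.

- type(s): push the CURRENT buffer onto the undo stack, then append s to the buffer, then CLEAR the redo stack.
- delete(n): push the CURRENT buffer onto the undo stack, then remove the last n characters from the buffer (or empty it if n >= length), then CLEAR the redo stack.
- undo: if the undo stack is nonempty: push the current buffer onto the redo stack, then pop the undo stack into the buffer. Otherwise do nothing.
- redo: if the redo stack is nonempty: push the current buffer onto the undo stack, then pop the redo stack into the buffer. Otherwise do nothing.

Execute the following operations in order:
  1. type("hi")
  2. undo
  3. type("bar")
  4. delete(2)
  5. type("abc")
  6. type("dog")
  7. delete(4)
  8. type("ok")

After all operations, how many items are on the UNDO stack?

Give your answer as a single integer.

Answer: 6

Derivation:
After op 1 (type): buf='hi' undo_depth=1 redo_depth=0
After op 2 (undo): buf='(empty)' undo_depth=0 redo_depth=1
After op 3 (type): buf='bar' undo_depth=1 redo_depth=0
After op 4 (delete): buf='b' undo_depth=2 redo_depth=0
After op 5 (type): buf='babc' undo_depth=3 redo_depth=0
After op 6 (type): buf='babcdog' undo_depth=4 redo_depth=0
After op 7 (delete): buf='bab' undo_depth=5 redo_depth=0
After op 8 (type): buf='babok' undo_depth=6 redo_depth=0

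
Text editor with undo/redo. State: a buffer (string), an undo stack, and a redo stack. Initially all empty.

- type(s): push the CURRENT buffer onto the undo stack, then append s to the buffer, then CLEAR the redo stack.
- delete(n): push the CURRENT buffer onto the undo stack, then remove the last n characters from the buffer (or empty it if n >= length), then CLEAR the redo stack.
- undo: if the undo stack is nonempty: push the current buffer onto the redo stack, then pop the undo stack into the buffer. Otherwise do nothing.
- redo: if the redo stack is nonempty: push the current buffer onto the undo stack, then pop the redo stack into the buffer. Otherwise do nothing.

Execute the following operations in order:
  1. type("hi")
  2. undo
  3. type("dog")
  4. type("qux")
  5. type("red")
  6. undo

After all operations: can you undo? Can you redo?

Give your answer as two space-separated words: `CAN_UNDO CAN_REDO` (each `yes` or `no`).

Answer: yes yes

Derivation:
After op 1 (type): buf='hi' undo_depth=1 redo_depth=0
After op 2 (undo): buf='(empty)' undo_depth=0 redo_depth=1
After op 3 (type): buf='dog' undo_depth=1 redo_depth=0
After op 4 (type): buf='dogqux' undo_depth=2 redo_depth=0
After op 5 (type): buf='dogquxred' undo_depth=3 redo_depth=0
After op 6 (undo): buf='dogqux' undo_depth=2 redo_depth=1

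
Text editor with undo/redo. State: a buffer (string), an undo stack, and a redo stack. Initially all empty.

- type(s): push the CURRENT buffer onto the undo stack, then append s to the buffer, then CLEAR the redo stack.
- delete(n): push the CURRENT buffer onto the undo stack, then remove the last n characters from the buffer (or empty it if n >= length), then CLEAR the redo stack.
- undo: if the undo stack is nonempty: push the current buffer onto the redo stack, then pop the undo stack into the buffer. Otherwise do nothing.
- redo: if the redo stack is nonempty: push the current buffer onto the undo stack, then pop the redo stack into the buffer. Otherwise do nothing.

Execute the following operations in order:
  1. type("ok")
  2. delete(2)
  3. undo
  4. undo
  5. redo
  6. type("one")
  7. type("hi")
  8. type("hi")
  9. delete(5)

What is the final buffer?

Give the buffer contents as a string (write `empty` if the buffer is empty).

Answer: okon

Derivation:
After op 1 (type): buf='ok' undo_depth=1 redo_depth=0
After op 2 (delete): buf='(empty)' undo_depth=2 redo_depth=0
After op 3 (undo): buf='ok' undo_depth=1 redo_depth=1
After op 4 (undo): buf='(empty)' undo_depth=0 redo_depth=2
After op 5 (redo): buf='ok' undo_depth=1 redo_depth=1
After op 6 (type): buf='okone' undo_depth=2 redo_depth=0
After op 7 (type): buf='okonehi' undo_depth=3 redo_depth=0
After op 8 (type): buf='okonehihi' undo_depth=4 redo_depth=0
After op 9 (delete): buf='okon' undo_depth=5 redo_depth=0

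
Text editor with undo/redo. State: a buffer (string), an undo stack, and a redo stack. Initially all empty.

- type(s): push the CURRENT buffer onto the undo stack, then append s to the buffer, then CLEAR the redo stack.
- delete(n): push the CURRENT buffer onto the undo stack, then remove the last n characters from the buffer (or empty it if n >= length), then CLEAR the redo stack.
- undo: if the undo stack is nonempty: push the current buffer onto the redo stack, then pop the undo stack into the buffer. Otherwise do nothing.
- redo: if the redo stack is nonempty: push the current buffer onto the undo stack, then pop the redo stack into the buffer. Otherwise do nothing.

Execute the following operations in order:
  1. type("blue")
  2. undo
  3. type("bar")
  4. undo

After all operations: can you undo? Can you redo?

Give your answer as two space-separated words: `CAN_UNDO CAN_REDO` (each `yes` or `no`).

Answer: no yes

Derivation:
After op 1 (type): buf='blue' undo_depth=1 redo_depth=0
After op 2 (undo): buf='(empty)' undo_depth=0 redo_depth=1
After op 3 (type): buf='bar' undo_depth=1 redo_depth=0
After op 4 (undo): buf='(empty)' undo_depth=0 redo_depth=1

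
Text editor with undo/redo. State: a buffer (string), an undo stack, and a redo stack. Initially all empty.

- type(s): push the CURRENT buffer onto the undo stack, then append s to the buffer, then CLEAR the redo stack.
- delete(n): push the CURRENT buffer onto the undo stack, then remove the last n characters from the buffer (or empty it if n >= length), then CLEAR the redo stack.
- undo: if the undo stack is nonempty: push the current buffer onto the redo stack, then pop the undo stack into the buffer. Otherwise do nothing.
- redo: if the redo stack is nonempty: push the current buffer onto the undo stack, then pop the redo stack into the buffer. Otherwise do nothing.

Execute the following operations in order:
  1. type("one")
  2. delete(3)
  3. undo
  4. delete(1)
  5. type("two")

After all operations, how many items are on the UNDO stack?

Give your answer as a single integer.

After op 1 (type): buf='one' undo_depth=1 redo_depth=0
After op 2 (delete): buf='(empty)' undo_depth=2 redo_depth=0
After op 3 (undo): buf='one' undo_depth=1 redo_depth=1
After op 4 (delete): buf='on' undo_depth=2 redo_depth=0
After op 5 (type): buf='ontwo' undo_depth=3 redo_depth=0

Answer: 3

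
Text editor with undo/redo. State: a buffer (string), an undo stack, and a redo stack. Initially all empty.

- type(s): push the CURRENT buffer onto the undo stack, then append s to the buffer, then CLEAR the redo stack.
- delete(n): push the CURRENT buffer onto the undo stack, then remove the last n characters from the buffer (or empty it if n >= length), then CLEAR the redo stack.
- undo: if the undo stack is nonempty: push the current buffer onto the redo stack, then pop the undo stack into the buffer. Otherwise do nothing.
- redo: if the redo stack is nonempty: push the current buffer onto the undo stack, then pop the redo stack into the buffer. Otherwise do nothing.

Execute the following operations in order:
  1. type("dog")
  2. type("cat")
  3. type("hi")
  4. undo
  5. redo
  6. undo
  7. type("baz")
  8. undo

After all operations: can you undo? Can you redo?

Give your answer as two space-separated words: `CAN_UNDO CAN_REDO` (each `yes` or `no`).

After op 1 (type): buf='dog' undo_depth=1 redo_depth=0
After op 2 (type): buf='dogcat' undo_depth=2 redo_depth=0
After op 3 (type): buf='dogcathi' undo_depth=3 redo_depth=0
After op 4 (undo): buf='dogcat' undo_depth=2 redo_depth=1
After op 5 (redo): buf='dogcathi' undo_depth=3 redo_depth=0
After op 6 (undo): buf='dogcat' undo_depth=2 redo_depth=1
After op 7 (type): buf='dogcatbaz' undo_depth=3 redo_depth=0
After op 8 (undo): buf='dogcat' undo_depth=2 redo_depth=1

Answer: yes yes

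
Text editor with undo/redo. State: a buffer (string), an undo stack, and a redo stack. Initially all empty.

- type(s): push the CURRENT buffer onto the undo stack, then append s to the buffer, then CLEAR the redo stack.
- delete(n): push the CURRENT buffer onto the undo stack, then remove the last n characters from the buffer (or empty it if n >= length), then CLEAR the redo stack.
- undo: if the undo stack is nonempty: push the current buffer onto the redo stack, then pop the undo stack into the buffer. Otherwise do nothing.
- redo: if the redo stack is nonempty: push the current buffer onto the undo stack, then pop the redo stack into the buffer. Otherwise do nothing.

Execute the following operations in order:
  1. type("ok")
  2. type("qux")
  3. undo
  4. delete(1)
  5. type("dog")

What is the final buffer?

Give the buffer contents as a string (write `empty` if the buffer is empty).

Answer: odog

Derivation:
After op 1 (type): buf='ok' undo_depth=1 redo_depth=0
After op 2 (type): buf='okqux' undo_depth=2 redo_depth=0
After op 3 (undo): buf='ok' undo_depth=1 redo_depth=1
After op 4 (delete): buf='o' undo_depth=2 redo_depth=0
After op 5 (type): buf='odog' undo_depth=3 redo_depth=0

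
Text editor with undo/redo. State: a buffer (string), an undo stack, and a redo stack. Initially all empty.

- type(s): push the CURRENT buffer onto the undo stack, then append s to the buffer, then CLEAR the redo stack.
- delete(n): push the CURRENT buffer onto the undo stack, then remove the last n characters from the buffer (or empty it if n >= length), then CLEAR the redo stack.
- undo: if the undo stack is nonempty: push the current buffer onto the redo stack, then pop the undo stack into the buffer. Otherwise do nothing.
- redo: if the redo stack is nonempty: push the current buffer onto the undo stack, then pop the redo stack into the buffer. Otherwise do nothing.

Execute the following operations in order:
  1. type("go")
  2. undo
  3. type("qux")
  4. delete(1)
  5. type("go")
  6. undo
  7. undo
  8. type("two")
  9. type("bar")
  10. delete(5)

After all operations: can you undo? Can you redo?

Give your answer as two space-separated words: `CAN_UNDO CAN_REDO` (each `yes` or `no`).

After op 1 (type): buf='go' undo_depth=1 redo_depth=0
After op 2 (undo): buf='(empty)' undo_depth=0 redo_depth=1
After op 3 (type): buf='qux' undo_depth=1 redo_depth=0
After op 4 (delete): buf='qu' undo_depth=2 redo_depth=0
After op 5 (type): buf='qugo' undo_depth=3 redo_depth=0
After op 6 (undo): buf='qu' undo_depth=2 redo_depth=1
After op 7 (undo): buf='qux' undo_depth=1 redo_depth=2
After op 8 (type): buf='quxtwo' undo_depth=2 redo_depth=0
After op 9 (type): buf='quxtwobar' undo_depth=3 redo_depth=0
After op 10 (delete): buf='quxt' undo_depth=4 redo_depth=0

Answer: yes no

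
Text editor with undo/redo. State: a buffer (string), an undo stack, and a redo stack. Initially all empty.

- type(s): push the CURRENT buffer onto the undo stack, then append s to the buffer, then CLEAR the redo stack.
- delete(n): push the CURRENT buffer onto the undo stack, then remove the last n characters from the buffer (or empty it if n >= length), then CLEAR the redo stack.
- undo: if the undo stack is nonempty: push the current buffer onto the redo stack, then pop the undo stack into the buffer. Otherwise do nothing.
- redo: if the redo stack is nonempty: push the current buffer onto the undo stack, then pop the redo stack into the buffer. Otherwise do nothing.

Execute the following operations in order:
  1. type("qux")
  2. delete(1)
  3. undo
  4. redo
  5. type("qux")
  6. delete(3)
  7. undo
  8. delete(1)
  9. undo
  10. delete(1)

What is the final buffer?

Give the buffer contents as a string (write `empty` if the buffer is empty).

Answer: ququ

Derivation:
After op 1 (type): buf='qux' undo_depth=1 redo_depth=0
After op 2 (delete): buf='qu' undo_depth=2 redo_depth=0
After op 3 (undo): buf='qux' undo_depth=1 redo_depth=1
After op 4 (redo): buf='qu' undo_depth=2 redo_depth=0
After op 5 (type): buf='ququx' undo_depth=3 redo_depth=0
After op 6 (delete): buf='qu' undo_depth=4 redo_depth=0
After op 7 (undo): buf='ququx' undo_depth=3 redo_depth=1
After op 8 (delete): buf='ququ' undo_depth=4 redo_depth=0
After op 9 (undo): buf='ququx' undo_depth=3 redo_depth=1
After op 10 (delete): buf='ququ' undo_depth=4 redo_depth=0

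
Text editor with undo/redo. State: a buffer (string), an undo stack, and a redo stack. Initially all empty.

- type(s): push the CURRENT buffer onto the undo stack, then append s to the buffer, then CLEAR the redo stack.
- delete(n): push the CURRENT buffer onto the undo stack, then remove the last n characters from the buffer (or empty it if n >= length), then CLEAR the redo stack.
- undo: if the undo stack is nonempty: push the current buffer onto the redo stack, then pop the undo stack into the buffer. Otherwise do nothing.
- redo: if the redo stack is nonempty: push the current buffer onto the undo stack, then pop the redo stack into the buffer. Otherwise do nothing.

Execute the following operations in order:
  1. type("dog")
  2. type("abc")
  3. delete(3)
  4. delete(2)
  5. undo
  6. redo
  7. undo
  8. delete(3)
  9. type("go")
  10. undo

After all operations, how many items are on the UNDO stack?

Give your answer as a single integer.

Answer: 4

Derivation:
After op 1 (type): buf='dog' undo_depth=1 redo_depth=0
After op 2 (type): buf='dogabc' undo_depth=2 redo_depth=0
After op 3 (delete): buf='dog' undo_depth=3 redo_depth=0
After op 4 (delete): buf='d' undo_depth=4 redo_depth=0
After op 5 (undo): buf='dog' undo_depth=3 redo_depth=1
After op 6 (redo): buf='d' undo_depth=4 redo_depth=0
After op 7 (undo): buf='dog' undo_depth=3 redo_depth=1
After op 8 (delete): buf='(empty)' undo_depth=4 redo_depth=0
After op 9 (type): buf='go' undo_depth=5 redo_depth=0
After op 10 (undo): buf='(empty)' undo_depth=4 redo_depth=1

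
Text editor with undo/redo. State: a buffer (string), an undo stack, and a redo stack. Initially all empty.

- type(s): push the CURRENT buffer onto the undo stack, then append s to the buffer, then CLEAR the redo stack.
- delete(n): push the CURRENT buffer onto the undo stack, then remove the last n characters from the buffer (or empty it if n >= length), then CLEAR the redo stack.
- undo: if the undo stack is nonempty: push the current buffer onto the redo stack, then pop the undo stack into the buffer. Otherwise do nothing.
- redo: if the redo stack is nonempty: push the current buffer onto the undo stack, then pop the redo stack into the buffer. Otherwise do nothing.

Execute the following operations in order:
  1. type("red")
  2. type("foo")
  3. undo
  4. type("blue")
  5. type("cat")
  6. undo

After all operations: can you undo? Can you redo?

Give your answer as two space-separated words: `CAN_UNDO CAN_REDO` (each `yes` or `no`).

After op 1 (type): buf='red' undo_depth=1 redo_depth=0
After op 2 (type): buf='redfoo' undo_depth=2 redo_depth=0
After op 3 (undo): buf='red' undo_depth=1 redo_depth=1
After op 4 (type): buf='redblue' undo_depth=2 redo_depth=0
After op 5 (type): buf='redbluecat' undo_depth=3 redo_depth=0
After op 6 (undo): buf='redblue' undo_depth=2 redo_depth=1

Answer: yes yes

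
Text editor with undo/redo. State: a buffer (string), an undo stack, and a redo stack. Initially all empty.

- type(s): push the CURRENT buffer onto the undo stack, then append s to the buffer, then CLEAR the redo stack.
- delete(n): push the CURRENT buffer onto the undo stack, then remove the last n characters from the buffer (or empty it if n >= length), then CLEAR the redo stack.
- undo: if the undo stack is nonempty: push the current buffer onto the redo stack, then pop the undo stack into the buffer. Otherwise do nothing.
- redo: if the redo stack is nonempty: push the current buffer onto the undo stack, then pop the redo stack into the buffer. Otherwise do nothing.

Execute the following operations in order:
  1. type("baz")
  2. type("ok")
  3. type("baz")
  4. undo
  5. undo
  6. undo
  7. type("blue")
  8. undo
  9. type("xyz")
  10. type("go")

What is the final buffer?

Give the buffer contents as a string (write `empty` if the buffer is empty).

Answer: xyzgo

Derivation:
After op 1 (type): buf='baz' undo_depth=1 redo_depth=0
After op 2 (type): buf='bazok' undo_depth=2 redo_depth=0
After op 3 (type): buf='bazokbaz' undo_depth=3 redo_depth=0
After op 4 (undo): buf='bazok' undo_depth=2 redo_depth=1
After op 5 (undo): buf='baz' undo_depth=1 redo_depth=2
After op 6 (undo): buf='(empty)' undo_depth=0 redo_depth=3
After op 7 (type): buf='blue' undo_depth=1 redo_depth=0
After op 8 (undo): buf='(empty)' undo_depth=0 redo_depth=1
After op 9 (type): buf='xyz' undo_depth=1 redo_depth=0
After op 10 (type): buf='xyzgo' undo_depth=2 redo_depth=0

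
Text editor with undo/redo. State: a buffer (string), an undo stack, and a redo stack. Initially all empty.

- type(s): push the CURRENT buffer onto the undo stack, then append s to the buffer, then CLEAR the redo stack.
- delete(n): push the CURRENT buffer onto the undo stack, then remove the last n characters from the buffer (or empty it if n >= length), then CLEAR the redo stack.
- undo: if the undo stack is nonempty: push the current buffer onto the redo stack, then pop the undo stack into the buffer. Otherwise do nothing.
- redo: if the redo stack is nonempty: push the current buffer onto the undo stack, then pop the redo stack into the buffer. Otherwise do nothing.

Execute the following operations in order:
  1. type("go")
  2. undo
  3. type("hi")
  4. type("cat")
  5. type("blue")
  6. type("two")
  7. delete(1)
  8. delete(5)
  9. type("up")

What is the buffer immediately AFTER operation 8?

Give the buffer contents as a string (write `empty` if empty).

After op 1 (type): buf='go' undo_depth=1 redo_depth=0
After op 2 (undo): buf='(empty)' undo_depth=0 redo_depth=1
After op 3 (type): buf='hi' undo_depth=1 redo_depth=0
After op 4 (type): buf='hicat' undo_depth=2 redo_depth=0
After op 5 (type): buf='hicatblue' undo_depth=3 redo_depth=0
After op 6 (type): buf='hicatbluetwo' undo_depth=4 redo_depth=0
After op 7 (delete): buf='hicatbluetw' undo_depth=5 redo_depth=0
After op 8 (delete): buf='hicatb' undo_depth=6 redo_depth=0

Answer: hicatb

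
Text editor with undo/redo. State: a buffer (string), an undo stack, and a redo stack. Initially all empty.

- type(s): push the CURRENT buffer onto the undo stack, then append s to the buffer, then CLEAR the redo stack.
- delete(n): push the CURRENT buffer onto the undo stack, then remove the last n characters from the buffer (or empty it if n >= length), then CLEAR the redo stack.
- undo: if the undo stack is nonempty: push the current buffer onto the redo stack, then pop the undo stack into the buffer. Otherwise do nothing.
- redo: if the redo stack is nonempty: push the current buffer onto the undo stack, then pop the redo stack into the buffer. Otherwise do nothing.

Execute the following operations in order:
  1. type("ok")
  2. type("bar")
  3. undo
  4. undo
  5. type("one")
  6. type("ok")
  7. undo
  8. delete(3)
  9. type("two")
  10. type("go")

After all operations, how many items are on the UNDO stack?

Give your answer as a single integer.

Answer: 4

Derivation:
After op 1 (type): buf='ok' undo_depth=1 redo_depth=0
After op 2 (type): buf='okbar' undo_depth=2 redo_depth=0
After op 3 (undo): buf='ok' undo_depth=1 redo_depth=1
After op 4 (undo): buf='(empty)' undo_depth=0 redo_depth=2
After op 5 (type): buf='one' undo_depth=1 redo_depth=0
After op 6 (type): buf='oneok' undo_depth=2 redo_depth=0
After op 7 (undo): buf='one' undo_depth=1 redo_depth=1
After op 8 (delete): buf='(empty)' undo_depth=2 redo_depth=0
After op 9 (type): buf='two' undo_depth=3 redo_depth=0
After op 10 (type): buf='twogo' undo_depth=4 redo_depth=0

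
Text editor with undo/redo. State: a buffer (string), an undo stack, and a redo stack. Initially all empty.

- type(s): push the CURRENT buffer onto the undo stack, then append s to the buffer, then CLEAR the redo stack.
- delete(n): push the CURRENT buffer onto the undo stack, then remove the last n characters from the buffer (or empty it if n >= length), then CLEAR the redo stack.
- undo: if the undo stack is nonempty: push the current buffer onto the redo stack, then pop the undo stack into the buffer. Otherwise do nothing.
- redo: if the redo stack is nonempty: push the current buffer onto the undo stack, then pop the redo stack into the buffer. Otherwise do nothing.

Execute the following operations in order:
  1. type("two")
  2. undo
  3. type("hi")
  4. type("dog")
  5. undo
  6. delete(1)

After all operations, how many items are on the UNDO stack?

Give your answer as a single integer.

Answer: 2

Derivation:
After op 1 (type): buf='two' undo_depth=1 redo_depth=0
After op 2 (undo): buf='(empty)' undo_depth=0 redo_depth=1
After op 3 (type): buf='hi' undo_depth=1 redo_depth=0
After op 4 (type): buf='hidog' undo_depth=2 redo_depth=0
After op 5 (undo): buf='hi' undo_depth=1 redo_depth=1
After op 6 (delete): buf='h' undo_depth=2 redo_depth=0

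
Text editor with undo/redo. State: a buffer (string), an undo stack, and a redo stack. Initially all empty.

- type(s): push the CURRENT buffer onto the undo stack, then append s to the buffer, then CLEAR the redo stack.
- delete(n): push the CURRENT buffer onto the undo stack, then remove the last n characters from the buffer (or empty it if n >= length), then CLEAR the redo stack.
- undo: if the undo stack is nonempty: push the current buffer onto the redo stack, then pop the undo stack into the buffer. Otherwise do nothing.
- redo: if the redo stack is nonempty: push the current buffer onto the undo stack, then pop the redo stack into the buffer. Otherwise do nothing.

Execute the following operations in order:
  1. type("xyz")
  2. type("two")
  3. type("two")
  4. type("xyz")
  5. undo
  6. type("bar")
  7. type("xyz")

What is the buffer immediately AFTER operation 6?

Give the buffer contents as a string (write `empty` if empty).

Answer: xyztwotwobar

Derivation:
After op 1 (type): buf='xyz' undo_depth=1 redo_depth=0
After op 2 (type): buf='xyztwo' undo_depth=2 redo_depth=0
After op 3 (type): buf='xyztwotwo' undo_depth=3 redo_depth=0
After op 4 (type): buf='xyztwotwoxyz' undo_depth=4 redo_depth=0
After op 5 (undo): buf='xyztwotwo' undo_depth=3 redo_depth=1
After op 6 (type): buf='xyztwotwobar' undo_depth=4 redo_depth=0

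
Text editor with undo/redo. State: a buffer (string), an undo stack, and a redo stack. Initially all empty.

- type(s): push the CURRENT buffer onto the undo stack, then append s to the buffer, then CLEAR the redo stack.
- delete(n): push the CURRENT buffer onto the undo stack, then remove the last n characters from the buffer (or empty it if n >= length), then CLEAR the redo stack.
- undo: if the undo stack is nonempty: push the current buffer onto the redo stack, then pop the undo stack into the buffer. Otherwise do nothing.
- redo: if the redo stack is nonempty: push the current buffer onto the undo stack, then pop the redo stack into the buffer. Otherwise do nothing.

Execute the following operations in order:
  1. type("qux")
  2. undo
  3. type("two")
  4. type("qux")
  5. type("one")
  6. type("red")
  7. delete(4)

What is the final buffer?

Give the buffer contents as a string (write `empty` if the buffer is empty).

Answer: twoquxon

Derivation:
After op 1 (type): buf='qux' undo_depth=1 redo_depth=0
After op 2 (undo): buf='(empty)' undo_depth=0 redo_depth=1
After op 3 (type): buf='two' undo_depth=1 redo_depth=0
After op 4 (type): buf='twoqux' undo_depth=2 redo_depth=0
After op 5 (type): buf='twoquxone' undo_depth=3 redo_depth=0
After op 6 (type): buf='twoquxonered' undo_depth=4 redo_depth=0
After op 7 (delete): buf='twoquxon' undo_depth=5 redo_depth=0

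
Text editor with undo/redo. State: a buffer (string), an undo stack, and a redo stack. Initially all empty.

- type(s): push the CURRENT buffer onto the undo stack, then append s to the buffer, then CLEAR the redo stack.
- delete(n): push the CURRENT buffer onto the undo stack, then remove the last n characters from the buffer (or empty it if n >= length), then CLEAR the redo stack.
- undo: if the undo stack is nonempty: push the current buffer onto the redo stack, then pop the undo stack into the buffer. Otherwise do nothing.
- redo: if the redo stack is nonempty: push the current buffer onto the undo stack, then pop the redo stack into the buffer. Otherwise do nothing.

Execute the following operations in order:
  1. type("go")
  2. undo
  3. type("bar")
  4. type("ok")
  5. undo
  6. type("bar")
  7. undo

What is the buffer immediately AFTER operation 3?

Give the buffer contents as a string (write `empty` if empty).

After op 1 (type): buf='go' undo_depth=1 redo_depth=0
After op 2 (undo): buf='(empty)' undo_depth=0 redo_depth=1
After op 3 (type): buf='bar' undo_depth=1 redo_depth=0

Answer: bar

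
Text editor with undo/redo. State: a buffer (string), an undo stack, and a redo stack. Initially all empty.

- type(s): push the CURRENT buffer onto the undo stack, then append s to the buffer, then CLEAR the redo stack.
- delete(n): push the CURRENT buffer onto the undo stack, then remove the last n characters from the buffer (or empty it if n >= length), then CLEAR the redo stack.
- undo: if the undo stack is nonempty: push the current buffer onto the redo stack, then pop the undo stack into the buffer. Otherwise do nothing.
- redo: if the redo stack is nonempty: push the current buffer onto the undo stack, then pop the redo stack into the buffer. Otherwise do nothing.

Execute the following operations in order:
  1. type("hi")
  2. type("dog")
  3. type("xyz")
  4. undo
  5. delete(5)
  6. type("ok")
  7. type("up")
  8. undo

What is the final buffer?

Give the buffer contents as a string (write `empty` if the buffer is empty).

Answer: ok

Derivation:
After op 1 (type): buf='hi' undo_depth=1 redo_depth=0
After op 2 (type): buf='hidog' undo_depth=2 redo_depth=0
After op 3 (type): buf='hidogxyz' undo_depth=3 redo_depth=0
After op 4 (undo): buf='hidog' undo_depth=2 redo_depth=1
After op 5 (delete): buf='(empty)' undo_depth=3 redo_depth=0
After op 6 (type): buf='ok' undo_depth=4 redo_depth=0
After op 7 (type): buf='okup' undo_depth=5 redo_depth=0
After op 8 (undo): buf='ok' undo_depth=4 redo_depth=1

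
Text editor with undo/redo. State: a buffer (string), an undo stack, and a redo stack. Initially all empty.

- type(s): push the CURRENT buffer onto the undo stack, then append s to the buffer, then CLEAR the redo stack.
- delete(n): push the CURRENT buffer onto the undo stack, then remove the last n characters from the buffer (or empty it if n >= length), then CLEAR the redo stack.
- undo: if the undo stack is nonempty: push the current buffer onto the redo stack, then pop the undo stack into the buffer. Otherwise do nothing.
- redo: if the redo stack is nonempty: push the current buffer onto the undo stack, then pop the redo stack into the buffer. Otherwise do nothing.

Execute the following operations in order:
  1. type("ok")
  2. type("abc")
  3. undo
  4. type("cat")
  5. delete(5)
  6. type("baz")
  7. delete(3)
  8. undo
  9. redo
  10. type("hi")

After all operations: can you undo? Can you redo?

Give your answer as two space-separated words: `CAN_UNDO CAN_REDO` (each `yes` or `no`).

Answer: yes no

Derivation:
After op 1 (type): buf='ok' undo_depth=1 redo_depth=0
After op 2 (type): buf='okabc' undo_depth=2 redo_depth=0
After op 3 (undo): buf='ok' undo_depth=1 redo_depth=1
After op 4 (type): buf='okcat' undo_depth=2 redo_depth=0
After op 5 (delete): buf='(empty)' undo_depth=3 redo_depth=0
After op 6 (type): buf='baz' undo_depth=4 redo_depth=0
After op 7 (delete): buf='(empty)' undo_depth=5 redo_depth=0
After op 8 (undo): buf='baz' undo_depth=4 redo_depth=1
After op 9 (redo): buf='(empty)' undo_depth=5 redo_depth=0
After op 10 (type): buf='hi' undo_depth=6 redo_depth=0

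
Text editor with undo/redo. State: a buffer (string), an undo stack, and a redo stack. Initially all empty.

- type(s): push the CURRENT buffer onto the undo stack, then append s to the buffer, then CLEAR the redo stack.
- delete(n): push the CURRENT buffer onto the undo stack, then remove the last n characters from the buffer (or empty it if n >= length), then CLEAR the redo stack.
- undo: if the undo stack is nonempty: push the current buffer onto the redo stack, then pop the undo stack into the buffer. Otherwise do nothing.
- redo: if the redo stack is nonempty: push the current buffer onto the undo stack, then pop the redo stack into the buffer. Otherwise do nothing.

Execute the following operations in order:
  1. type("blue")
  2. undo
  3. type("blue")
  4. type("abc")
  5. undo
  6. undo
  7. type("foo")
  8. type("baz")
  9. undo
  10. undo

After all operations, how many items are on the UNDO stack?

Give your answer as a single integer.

After op 1 (type): buf='blue' undo_depth=1 redo_depth=0
After op 2 (undo): buf='(empty)' undo_depth=0 redo_depth=1
After op 3 (type): buf='blue' undo_depth=1 redo_depth=0
After op 4 (type): buf='blueabc' undo_depth=2 redo_depth=0
After op 5 (undo): buf='blue' undo_depth=1 redo_depth=1
After op 6 (undo): buf='(empty)' undo_depth=0 redo_depth=2
After op 7 (type): buf='foo' undo_depth=1 redo_depth=0
After op 8 (type): buf='foobaz' undo_depth=2 redo_depth=0
After op 9 (undo): buf='foo' undo_depth=1 redo_depth=1
After op 10 (undo): buf='(empty)' undo_depth=0 redo_depth=2

Answer: 0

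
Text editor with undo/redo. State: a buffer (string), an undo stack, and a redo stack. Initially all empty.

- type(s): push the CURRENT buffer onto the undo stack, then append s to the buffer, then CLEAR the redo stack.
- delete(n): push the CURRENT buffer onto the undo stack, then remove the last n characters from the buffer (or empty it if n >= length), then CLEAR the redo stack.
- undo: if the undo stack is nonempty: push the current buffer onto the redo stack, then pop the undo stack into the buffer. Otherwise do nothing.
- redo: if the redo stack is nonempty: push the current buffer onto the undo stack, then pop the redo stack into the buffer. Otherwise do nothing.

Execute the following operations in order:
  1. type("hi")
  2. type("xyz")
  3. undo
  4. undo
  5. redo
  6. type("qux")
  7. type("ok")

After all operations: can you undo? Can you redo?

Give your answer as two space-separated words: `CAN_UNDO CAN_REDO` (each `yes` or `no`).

Answer: yes no

Derivation:
After op 1 (type): buf='hi' undo_depth=1 redo_depth=0
After op 2 (type): buf='hixyz' undo_depth=2 redo_depth=0
After op 3 (undo): buf='hi' undo_depth=1 redo_depth=1
After op 4 (undo): buf='(empty)' undo_depth=0 redo_depth=2
After op 5 (redo): buf='hi' undo_depth=1 redo_depth=1
After op 6 (type): buf='hiqux' undo_depth=2 redo_depth=0
After op 7 (type): buf='hiquxok' undo_depth=3 redo_depth=0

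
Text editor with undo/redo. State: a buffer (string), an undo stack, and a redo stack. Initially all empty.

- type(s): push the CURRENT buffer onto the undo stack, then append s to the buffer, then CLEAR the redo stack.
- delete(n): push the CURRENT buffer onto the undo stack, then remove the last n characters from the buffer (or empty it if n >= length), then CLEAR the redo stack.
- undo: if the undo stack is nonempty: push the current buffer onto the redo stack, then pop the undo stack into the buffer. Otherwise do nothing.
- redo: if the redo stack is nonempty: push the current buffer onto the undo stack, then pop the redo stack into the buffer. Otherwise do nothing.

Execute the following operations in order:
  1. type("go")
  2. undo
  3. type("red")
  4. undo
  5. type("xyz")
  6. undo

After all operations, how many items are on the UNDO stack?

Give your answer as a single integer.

Answer: 0

Derivation:
After op 1 (type): buf='go' undo_depth=1 redo_depth=0
After op 2 (undo): buf='(empty)' undo_depth=0 redo_depth=1
After op 3 (type): buf='red' undo_depth=1 redo_depth=0
After op 4 (undo): buf='(empty)' undo_depth=0 redo_depth=1
After op 5 (type): buf='xyz' undo_depth=1 redo_depth=0
After op 6 (undo): buf='(empty)' undo_depth=0 redo_depth=1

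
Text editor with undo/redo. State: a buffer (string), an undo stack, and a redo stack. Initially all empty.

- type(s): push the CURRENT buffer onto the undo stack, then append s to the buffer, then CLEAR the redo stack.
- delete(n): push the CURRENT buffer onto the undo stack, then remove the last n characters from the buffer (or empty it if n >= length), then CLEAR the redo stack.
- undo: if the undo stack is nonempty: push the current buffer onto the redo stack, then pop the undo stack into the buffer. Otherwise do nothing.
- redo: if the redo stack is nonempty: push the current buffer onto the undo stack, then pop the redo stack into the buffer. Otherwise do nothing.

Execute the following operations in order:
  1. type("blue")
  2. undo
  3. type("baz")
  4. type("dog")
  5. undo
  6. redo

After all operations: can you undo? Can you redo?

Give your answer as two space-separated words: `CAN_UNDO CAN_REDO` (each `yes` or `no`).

After op 1 (type): buf='blue' undo_depth=1 redo_depth=0
After op 2 (undo): buf='(empty)' undo_depth=0 redo_depth=1
After op 3 (type): buf='baz' undo_depth=1 redo_depth=0
After op 4 (type): buf='bazdog' undo_depth=2 redo_depth=0
After op 5 (undo): buf='baz' undo_depth=1 redo_depth=1
After op 6 (redo): buf='bazdog' undo_depth=2 redo_depth=0

Answer: yes no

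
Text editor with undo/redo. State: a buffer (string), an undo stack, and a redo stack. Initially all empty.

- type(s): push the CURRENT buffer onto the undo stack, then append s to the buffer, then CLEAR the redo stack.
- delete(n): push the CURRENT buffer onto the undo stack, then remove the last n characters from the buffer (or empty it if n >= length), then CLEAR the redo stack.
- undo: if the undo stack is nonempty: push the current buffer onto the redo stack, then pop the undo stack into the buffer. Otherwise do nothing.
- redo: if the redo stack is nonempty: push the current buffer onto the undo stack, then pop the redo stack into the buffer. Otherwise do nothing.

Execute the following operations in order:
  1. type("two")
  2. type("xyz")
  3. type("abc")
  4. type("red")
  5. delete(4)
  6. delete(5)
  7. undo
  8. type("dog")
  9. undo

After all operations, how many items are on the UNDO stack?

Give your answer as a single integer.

Answer: 5

Derivation:
After op 1 (type): buf='two' undo_depth=1 redo_depth=0
After op 2 (type): buf='twoxyz' undo_depth=2 redo_depth=0
After op 3 (type): buf='twoxyzabc' undo_depth=3 redo_depth=0
After op 4 (type): buf='twoxyzabcred' undo_depth=4 redo_depth=0
After op 5 (delete): buf='twoxyzab' undo_depth=5 redo_depth=0
After op 6 (delete): buf='two' undo_depth=6 redo_depth=0
After op 7 (undo): buf='twoxyzab' undo_depth=5 redo_depth=1
After op 8 (type): buf='twoxyzabdog' undo_depth=6 redo_depth=0
After op 9 (undo): buf='twoxyzab' undo_depth=5 redo_depth=1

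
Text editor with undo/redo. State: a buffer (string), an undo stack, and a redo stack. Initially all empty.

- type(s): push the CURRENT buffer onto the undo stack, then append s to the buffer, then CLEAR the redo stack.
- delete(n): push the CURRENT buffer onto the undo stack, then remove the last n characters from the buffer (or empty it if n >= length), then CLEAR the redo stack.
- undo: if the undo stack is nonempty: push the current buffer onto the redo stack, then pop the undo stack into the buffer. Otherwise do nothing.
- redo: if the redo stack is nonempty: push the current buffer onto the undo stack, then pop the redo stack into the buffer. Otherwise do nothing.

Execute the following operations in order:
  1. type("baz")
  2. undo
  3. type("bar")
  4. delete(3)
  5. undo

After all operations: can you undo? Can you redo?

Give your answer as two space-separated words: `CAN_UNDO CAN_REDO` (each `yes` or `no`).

After op 1 (type): buf='baz' undo_depth=1 redo_depth=0
After op 2 (undo): buf='(empty)' undo_depth=0 redo_depth=1
After op 3 (type): buf='bar' undo_depth=1 redo_depth=0
After op 4 (delete): buf='(empty)' undo_depth=2 redo_depth=0
After op 5 (undo): buf='bar' undo_depth=1 redo_depth=1

Answer: yes yes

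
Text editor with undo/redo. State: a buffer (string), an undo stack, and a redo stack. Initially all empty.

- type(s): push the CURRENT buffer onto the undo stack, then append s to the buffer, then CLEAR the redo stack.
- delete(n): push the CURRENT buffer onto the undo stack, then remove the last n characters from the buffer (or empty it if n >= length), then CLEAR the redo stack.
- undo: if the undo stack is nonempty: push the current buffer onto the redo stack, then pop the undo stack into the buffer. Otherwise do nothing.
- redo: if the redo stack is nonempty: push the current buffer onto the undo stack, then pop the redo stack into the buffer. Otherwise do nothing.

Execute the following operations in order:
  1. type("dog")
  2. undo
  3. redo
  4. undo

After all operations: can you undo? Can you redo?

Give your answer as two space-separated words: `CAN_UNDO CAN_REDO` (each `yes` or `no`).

After op 1 (type): buf='dog' undo_depth=1 redo_depth=0
After op 2 (undo): buf='(empty)' undo_depth=0 redo_depth=1
After op 3 (redo): buf='dog' undo_depth=1 redo_depth=0
After op 4 (undo): buf='(empty)' undo_depth=0 redo_depth=1

Answer: no yes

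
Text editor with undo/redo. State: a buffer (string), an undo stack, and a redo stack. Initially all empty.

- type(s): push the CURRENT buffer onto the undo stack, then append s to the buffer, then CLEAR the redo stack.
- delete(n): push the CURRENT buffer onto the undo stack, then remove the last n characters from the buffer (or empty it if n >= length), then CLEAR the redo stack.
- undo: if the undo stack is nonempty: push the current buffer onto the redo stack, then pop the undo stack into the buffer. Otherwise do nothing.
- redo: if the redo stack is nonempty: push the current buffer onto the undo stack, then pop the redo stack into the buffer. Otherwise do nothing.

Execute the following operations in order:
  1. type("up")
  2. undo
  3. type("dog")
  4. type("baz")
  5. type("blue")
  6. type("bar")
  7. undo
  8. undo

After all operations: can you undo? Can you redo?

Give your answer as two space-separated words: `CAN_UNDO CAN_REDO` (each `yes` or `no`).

Answer: yes yes

Derivation:
After op 1 (type): buf='up' undo_depth=1 redo_depth=0
After op 2 (undo): buf='(empty)' undo_depth=0 redo_depth=1
After op 3 (type): buf='dog' undo_depth=1 redo_depth=0
After op 4 (type): buf='dogbaz' undo_depth=2 redo_depth=0
After op 5 (type): buf='dogbazblue' undo_depth=3 redo_depth=0
After op 6 (type): buf='dogbazbluebar' undo_depth=4 redo_depth=0
After op 7 (undo): buf='dogbazblue' undo_depth=3 redo_depth=1
After op 8 (undo): buf='dogbaz' undo_depth=2 redo_depth=2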